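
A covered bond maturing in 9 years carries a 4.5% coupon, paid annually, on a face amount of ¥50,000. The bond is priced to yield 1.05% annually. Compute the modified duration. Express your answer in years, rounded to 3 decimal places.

Periodic yield y = 0.0105. First find Macaulay duration:
  t   CF        PV=CF/(1+0.0105)^t    t·PV
  1     2,250.00     2,226.6205     2,226.6205
  2     2,250.00     2,203.4839     4,406.9678
  3     2,250.00     2,180.5877     6,541.7632
  4     2,250.00     2,157.9295     8,631.7179
  5     2,250.00     2,135.5067    10,677.5333
  6     2,250.00     2,113.3168    12,679.9010
  7     2,250.00     2,091.3576    14,639.5030
  8     2,250.00     2,069.6265    16,557.0120
  9    52,250.00    47,561.9261   428,057.3352
  Σ                 64,740.3553   504,418.3538
P = 64,740.3553; Macaulay duration = 504,418.3538 / 64,740.3553 = 7.79141 years.
Modified duration = D_Mac / (1 + y) = 7.79141 / 1.0105 = 7.71045 years.

7.710 years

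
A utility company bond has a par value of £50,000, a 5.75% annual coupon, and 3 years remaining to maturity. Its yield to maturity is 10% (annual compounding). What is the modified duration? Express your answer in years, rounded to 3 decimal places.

Periodic yield y = 0.1. First find Macaulay duration:
  t   CF        PV=CF/(1+0.1)^t    t·PV
  1     2,875.00     2,613.6364     2,613.6364
  2     2,875.00     2,376.0331     4,752.0661
  3    52,875.00    39,725.7701   119,177.3103
  Σ                 44,715.4395   126,543.0128
P = 44,715.4395; Macaulay duration = 126,543.0128 / 44,715.4395 = 2.82996 years.
Modified duration = D_Mac / (1 + y) = 2.82996 / 1.1 = 2.57269 years.

2.573 years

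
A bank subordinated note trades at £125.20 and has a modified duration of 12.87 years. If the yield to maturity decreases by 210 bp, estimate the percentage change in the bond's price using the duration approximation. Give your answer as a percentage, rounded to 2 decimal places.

+27.03%

Duration approximation: ΔP/P ≈ -D_mod · Δy = -12.87 × (-0.021) = +0.270270.
As a percentage: +27.0270%.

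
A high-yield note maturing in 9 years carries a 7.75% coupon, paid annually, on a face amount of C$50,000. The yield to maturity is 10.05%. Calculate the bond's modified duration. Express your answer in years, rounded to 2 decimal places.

6.02 years

Periodic yield y = 0.1005. First find Macaulay duration:
  t   CF        PV=CF/(1+0.1005)^t    t·PV
  1     3,875.00     3,521.1268     3,521.1268
  2     3,875.00     3,199.5700     6,399.1400
  3     3,875.00     2,907.3784     8,722.1353
  4     3,875.00     2,641.8705    10,567.4819
  5     3,875.00     2,400.6092    12,003.0462
  6     3,875.00     2,181.3805    13,088.2830
  7     3,875.00     1,982.1722    13,875.2053
  8     3,875.00     1,801.1560    14,409.2481
  9    53,875.00    22,755.0011   204,795.0101
  Σ                 43,390.2647   287,380.6765
P = 43,390.2647; Macaulay duration = 287,380.6765 / 43,390.2647 = 6.62316 years.
Modified duration = D_Mac / (1 + y) = 6.62316 / 1.1005 = 6.01832 years.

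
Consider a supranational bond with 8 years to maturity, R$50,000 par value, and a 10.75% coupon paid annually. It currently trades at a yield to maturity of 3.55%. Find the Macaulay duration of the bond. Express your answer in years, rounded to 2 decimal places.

6.18 years

Periodic yield y = 0.0355. Discount each cash flow and weight by its year:
  t   CF        PV=CF/(1+0.0355)^t    t·PV
  1     5,375.00     5,190.7291     5,190.7291
  2     5,375.00     5,012.7756    10,025.5512
  3     5,375.00     4,840.9228    14,522.7685
  4     5,375.00     4,674.9617    18,699.8467
  5     5,375.00     4,514.6902    22,573.4509
  6     5,375.00     4,359.9133    26,159.4796
  7     5,375.00     4,210.4426    29,473.0979
  8    55,375.00    41,890.2463   335,121.9700
  Σ                 74,694.6815   461,766.8938
Price P = Σ PV = 74,694.6815.
Macaulay duration = Σ(t·PV) / P = 461,766.8938 / 74,694.6815 = 6.18206 years.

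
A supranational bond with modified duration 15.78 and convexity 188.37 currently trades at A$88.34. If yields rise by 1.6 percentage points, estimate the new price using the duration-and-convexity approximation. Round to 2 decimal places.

Duration effect: -D_mod·Δy = -15.78 × (+0.016) = -0.252480
Convexity effect: ½·C·(Δy)² = 0.5 × 188.37 × (0.016)² = +0.02411136
ΔP/P ≈ -0.252480 + 0.02411136 = -0.22836864
New price ≈ 88.34 × (1 - 0.22836864) = 68.1659143424.

A$68.17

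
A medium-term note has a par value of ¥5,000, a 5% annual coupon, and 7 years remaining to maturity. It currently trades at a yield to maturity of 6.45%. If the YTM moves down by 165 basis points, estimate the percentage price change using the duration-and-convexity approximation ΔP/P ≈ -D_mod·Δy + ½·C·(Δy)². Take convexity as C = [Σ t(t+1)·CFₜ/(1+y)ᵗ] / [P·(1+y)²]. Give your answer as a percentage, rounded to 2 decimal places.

+9.90%

With y = 0.0645:
  t   CF        PV=CF/(1+0.0645)^t    t·PV        t(t+1)·PV
  1       250.00       234.8520       234.8520         469.7041
  2       250.00       220.6219       441.2439       1,323.7316
  3       250.00       207.2540       621.7621       2,487.0485
  4       250.00       194.6961       778.7846       3,893.9228
  5       250.00       182.8991       914.4957       5,486.9744
  6       250.00       171.8170     1,030.9017       7,216.3120
  7     5,250.00     3,389.5313    23,726.7188     189,813.7503
  Σ                  4,601.6715    27,748.7588     210,691.4438
P = 4,601.6715; D_Mac = 6.03015 yrs; D_mod = 5.66477 yrs; C = 40.40545.
Duration effect: -5.66477 × (-0.0165) = +0.093469
Convexity effect: 0.5 × 40.40545 × (-0.0165)² = +0.0055002
ΔP/P ≈ +0.093469 + 0.0055002 = +0.098969 = +9.8969%.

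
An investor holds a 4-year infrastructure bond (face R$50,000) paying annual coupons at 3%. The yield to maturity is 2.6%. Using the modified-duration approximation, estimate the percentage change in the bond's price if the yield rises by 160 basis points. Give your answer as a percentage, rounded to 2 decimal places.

-5.97%

Periodic yield y = 0.026. Modified duration first:
  t   CF        PV=CF/(1+0.026)^t    t·PV
  1     1,500.00     1,461.9883     1,461.9883
  2     1,500.00     1,424.9399     2,849.8797
  3     1,500.00     1,388.8303     4,166.4908
  4    51,500.00    46,474.8274   185,899.3098
  Σ                 50,750.5859   194,377.6686
P = 50,750.5859; D_Mac = 3.83006 yrs; D_mod = 3.83006/(1+0.026) = 3.73300 yrs.
ΔP/P ≈ -D_mod · Δy = -3.73300 × (+0.016) = -0.059728 = -5.9728%.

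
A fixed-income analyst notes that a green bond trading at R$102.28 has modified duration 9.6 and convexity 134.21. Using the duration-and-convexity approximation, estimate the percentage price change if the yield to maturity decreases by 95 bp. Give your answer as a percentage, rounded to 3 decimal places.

+9.726%

Duration effect: -D_mod·Δy = -9.6 × (-0.0095) = +0.091200
Convexity effect: ½·C·(Δy)² = 0.5 × 134.21 × (-0.0095)² = +0.00605622625
ΔP/P ≈ +0.091200 + 0.00605622625 = +0.09725622625
= +9.725622625%.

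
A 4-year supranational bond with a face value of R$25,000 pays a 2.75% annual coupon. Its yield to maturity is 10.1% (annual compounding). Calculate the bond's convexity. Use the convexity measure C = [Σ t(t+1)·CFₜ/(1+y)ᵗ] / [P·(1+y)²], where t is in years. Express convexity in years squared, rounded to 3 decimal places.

15.497

With y = 0.101:
  t   CF        PV=CF/(1+0.101)^t    t·PV        t(t+1)·PV
  1       687.50       624.4323       624.4323       1,248.8647
  2       687.50       567.1502     1,134.3003       3,402.9010
  3       687.50       515.1228     1,545.3683       6,181.4732
  4    25,687.50    17,481.2532    69,925.0128     349,625.0641
  Σ                 19,187.9585    73,229.1138     360,458.3030
P = 19,187.9585.
Convexity = Σ t(t+1)·PV / [P·(1+y)²] = 360,458.3030 / (19,187.9585 × 1.212201) = 15.49714.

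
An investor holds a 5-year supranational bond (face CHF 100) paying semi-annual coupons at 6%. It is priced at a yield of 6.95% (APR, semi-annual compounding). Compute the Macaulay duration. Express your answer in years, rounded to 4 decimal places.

Periodic yield y = 0.03475. Discount each cash flow and weight by its period:
  t   CF        PV=CF/(1+0.03475)^t    t·PV
  1         3.00         2.8993         2.8993
  2         3.00         2.8019         5.6038
  3         3.00         2.7078         8.1234
  4         3.00         2.6169        10.4674
  5         3.00         2.5290        12.6449
  6         3.00         2.4440        14.6643
  7         3.00         2.3620        16.5337
  8         3.00         2.2826        18.2611
  9         3.00         2.2060        19.8539
  10      103.00        73.1952       731.9525
  Σ                     96.0446       841.0041
Price P = Σ PV = 96.0446.
Macaulay duration = Σ(t·PV) / P = 841.0041 / 96.0446 = 8.75639 half-year periods.
In years: 8.75639 / 2 = 4.37819 years.

4.3782 years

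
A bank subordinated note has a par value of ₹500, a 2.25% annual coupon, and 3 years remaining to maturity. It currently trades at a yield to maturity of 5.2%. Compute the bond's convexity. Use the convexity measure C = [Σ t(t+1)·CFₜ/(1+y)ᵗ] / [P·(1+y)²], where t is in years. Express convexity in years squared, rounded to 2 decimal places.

10.51

With y = 0.052:
  t   CF        PV=CF/(1+0.052)^t    t·PV        t(t+1)·PV
  1        11.25        10.6939        10.6939          21.3878
  2        11.25        10.1653        20.3306          60.9919
  3       511.25       439.1229     1,317.3687       5,269.4750
  Σ                    459.9822     1,348.3933       5,351.8547
P = 459.9822.
Convexity = Σ t(t+1)·PV / [P·(1+y)²] = 5,351.8547 / (459.9822 × 1.106704) = 10.51313.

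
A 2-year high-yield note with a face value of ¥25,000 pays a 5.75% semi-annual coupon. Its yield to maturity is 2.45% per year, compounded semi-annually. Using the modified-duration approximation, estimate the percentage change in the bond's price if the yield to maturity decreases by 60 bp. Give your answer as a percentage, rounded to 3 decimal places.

+1.138%

Periodic yield y = 0.01225. Modified duration first:
  t   CF        PV=CF/(1+0.01225)^t    t·PV
  1       718.75       710.0519       710.0519
  2       718.75       701.4590     1,402.9180
  3       718.75       692.9701     2,078.9103
  4    25,718.75    24,496.1998    97,984.7991
  Σ                 26,600.6807   102,176.6793
P = 26,600.6807; D_Mac = 3.84113 half-year periods = 1.92057 yrs; D_mod = 1.92057/(1+0.01225) = 1.89732 yrs.
ΔP/P ≈ -D_mod · Δy = -1.89732 × (-0.006) = +0.011384 = +1.1384%.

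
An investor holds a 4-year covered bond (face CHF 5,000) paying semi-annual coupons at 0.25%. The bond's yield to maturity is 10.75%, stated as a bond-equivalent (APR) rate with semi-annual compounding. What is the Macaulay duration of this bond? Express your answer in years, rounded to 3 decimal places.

Periodic yield y = 0.05375. Discount each cash flow and weight by its period:
  t   CF        PV=CF/(1+0.05375)^t    t·PV
  1         6.25         5.9312         5.9312
  2         6.25         5.6287        11.2573
  3         6.25         5.3415        16.0246
  4         6.25         5.0691        20.2763
  5         6.25         4.8105        24.0526
  6         6.25         4.5651        27.3909
  7         6.25         4.3323        30.3260
  8     5,006.25     3,293.1524    26,345.2194
  Σ                  3,328.8309    26,480.4783
Price P = Σ PV = 3,328.8309.
Macaulay duration = Σ(t·PV) / P = 26,480.4783 / 3,328.8309 = 7.95489 half-year periods.
In years: 7.95489 / 2 = 3.97744 years.

3.977 years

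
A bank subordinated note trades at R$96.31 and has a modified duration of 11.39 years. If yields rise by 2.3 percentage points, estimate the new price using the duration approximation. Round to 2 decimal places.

Duration approximation: ΔP/P ≈ -D_mod · Δy = -11.39 × (+0.023) = -0.261970.
New price ≈ 96.31 × (1 - 0.261970) = 71.0796693.

R$71.08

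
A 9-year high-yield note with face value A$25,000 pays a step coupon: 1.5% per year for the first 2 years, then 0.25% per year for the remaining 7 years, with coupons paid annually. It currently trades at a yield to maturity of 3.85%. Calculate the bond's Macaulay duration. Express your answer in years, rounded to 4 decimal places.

Periodic yield y = 0.0385. Discount each cash flow and weight by its year:
  t   CF        PV=CF/(1+0.0385)^t    t·PV
  1       375.00       361.0977       361.0977
  2       375.00       347.7109       695.4217
  3        62.50        55.8034       167.4101
  4        62.50        53.7346       214.9384
  5        62.50        51.7425       258.7126
  6        62.50        49.8243       298.9457
  7        62.50        47.9772       335.8401
  8        62.50        46.1985       369.5881
  9    25,062.50    17,838.8101   160,549.2908
  Σ                 18,852.8991   163,251.2453
Price P = Σ PV = 18,852.8991.
Macaulay duration = Σ(t·PV) / P = 163,251.2453 / 18,852.8991 = 8.65921 years.

8.6592 years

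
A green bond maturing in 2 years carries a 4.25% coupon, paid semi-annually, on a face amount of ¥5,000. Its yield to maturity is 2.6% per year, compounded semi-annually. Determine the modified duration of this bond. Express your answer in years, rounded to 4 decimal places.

1.9146 years

Periodic yield y = 0.013. First find Macaulay duration:
  t   CF        PV=CF/(1+0.013)^t    t·PV
  1       106.25       104.8865       104.8865
  2       106.25       103.5404       207.0809
  3       106.25       102.2117       306.6351
  4     5,106.25     4,849.1352    19,396.5408
  Σ                  5,159.7738    20,015.1432
P = 5,159.7738; Macaulay duration = 20,015.1432 / 5,159.7738 = 3.87907 half-year periods = 1.93954 years.
Modified duration = D_Mac / (1 + y) = 1.93954 / 1.013 = 1.91465 years.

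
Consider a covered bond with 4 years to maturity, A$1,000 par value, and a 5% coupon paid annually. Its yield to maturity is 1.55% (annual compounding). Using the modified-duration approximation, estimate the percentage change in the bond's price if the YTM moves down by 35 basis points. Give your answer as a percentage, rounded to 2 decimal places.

Periodic yield y = 0.0155. Modified duration first:
  t   CF        PV=CF/(1+0.0155)^t    t·PV
  1        50.00        49.2368        49.2368
  2        50.00        48.4853        96.9706
  3        50.00        47.7453       143.2358
  4     1,050.00       987.3465     3,949.3860
  Σ                  1,132.8139     4,238.8292
P = 1,132.8139; D_Mac = 3.74186 yrs; D_mod = 3.74186/(1+0.0155) = 3.68474 yrs.
ΔP/P ≈ -D_mod · Δy = -3.68474 × (-0.0035) = +0.012897 = +1.2897%.

+1.29%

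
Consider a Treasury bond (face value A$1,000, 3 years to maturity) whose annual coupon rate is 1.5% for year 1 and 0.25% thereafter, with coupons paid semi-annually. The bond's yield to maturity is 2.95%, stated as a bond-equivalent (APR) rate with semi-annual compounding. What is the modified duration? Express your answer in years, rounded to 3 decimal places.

Periodic yield y = 0.01475. First find Macaulay duration:
  t   CF        PV=CF/(1+0.01475)^t    t·PV
  1         7.50         7.3910         7.3910
  2         7.50         7.2836        14.5671
  3         1.25         1.1963         3.5888
  4         1.25         1.1789         4.7156
  5         1.25         1.1618         5.8088
  6     1,001.25       917.0398     5,502.2386
  Σ                    935.2512     5,538.3099
P = 935.2512; Macaulay duration = 5,538.3099 / 935.2512 = 5.92173 half-year periods = 2.96087 years.
Modified duration = D_Mac / (1 + y) = 2.96087 / 1.01475 = 2.91783 years.

2.918 years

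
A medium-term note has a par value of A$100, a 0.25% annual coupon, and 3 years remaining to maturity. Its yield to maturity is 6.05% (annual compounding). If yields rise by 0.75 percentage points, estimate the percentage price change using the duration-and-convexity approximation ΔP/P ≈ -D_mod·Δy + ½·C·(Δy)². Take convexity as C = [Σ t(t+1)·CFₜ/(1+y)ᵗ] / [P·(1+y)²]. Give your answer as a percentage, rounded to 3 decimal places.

-2.086%

With y = 0.0605:
  t   CF        PV=CF/(1+0.0605)^t    t·PV        t(t+1)·PV
  1         0.25         0.2357         0.2357           0.4715
  2         0.25         0.2223         0.4446           1.3337
  3       100.25        84.0528       252.1585       1,008.6340
  Σ                     84.5109       252.8388       1,010.4392
P = 84.5109; D_Mac = 2.99179 yrs; D_mod = 2.82111 yrs; C = 10.63105.
Duration effect: -2.82111 × (+0.0075) = -0.021158
Convexity effect: 0.5 × 10.63105 × (0.0075)² = +0.0002990
ΔP/P ≈ -0.021158 + 0.0002990 = -0.020859 = -2.0859%.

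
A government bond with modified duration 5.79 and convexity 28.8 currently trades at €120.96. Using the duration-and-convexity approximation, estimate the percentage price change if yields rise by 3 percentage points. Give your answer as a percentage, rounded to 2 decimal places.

Duration effect: -D_mod·Δy = -5.79 × (+0.03) = -0.173700
Convexity effect: ½·C·(Δy)² = 0.5 × 28.8 × (0.03)² = +0.0129600
ΔP/P ≈ -0.173700 + 0.0129600 = -0.160740
= -16.0740%.

-16.07%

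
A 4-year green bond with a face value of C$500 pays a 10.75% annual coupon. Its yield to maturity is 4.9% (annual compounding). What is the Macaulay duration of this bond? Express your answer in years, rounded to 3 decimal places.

Periodic yield y = 0.049. Discount each cash flow and weight by its year:
  t   CF        PV=CF/(1+0.049)^t    t·PV
  1        53.75        51.2393        51.2393
  2        53.75        48.8458        97.6917
  3        53.75        46.5642       139.6926
  4       553.75       457.3111     1,829.2446
  Σ                    603.9604     2,117.8681
Price P = Σ PV = 603.9604.
Macaulay duration = Σ(t·PV) / P = 2,117.8681 / 603.9604 = 3.50663 years.

3.507 years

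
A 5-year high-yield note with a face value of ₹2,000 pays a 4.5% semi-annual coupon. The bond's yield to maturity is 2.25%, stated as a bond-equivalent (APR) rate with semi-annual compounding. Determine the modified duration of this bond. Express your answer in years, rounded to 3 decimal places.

Periodic yield y = 0.01125. First find Macaulay duration:
  t   CF        PV=CF/(1+0.01125)^t    t·PV
  1        45.00        44.4994        44.4994
  2        45.00        44.0043        88.0087
  3        45.00        43.5148       130.5444
  4        45.00        43.0307       172.1228
  5        45.00        42.5520       212.7599
  6        45.00        42.0786       252.4716
  7        45.00        41.6105       291.2734
  8        45.00        41.1476       329.1806
  9        45.00        40.6898       366.2083
  10    2,045.00     1,828.5547    18,285.5474
  Σ                  2,211.6824    20,172.6165
P = 2,211.6824; Macaulay duration = 20,172.6165 / 2,211.6824 = 9.12094 half-year periods = 4.56047 years.
Modified duration = D_Mac / (1 + y) = 4.56047 / 1.01125 = 4.50973 years.

4.510 years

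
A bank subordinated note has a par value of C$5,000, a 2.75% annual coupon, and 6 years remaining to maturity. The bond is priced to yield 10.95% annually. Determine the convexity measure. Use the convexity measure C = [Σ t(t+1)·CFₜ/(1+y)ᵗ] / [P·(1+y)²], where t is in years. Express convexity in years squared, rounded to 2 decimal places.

With y = 0.1095:
  t   CF        PV=CF/(1+0.1095)^t    t·PV        t(t+1)·PV
  1       137.50       123.9297       123.9297         247.8594
  2       137.50       111.6987       223.3974         670.1921
  3       137.50       100.6748       302.0244       1,208.0976
  4       137.50        90.7389       362.9556       1,814.7778
  5       137.50        81.7836       408.9179       2,453.5077
  6     5,137.50     2,754.1526    16,524.9154     115,674.4081
  Σ                  3,262.9782    17,946.1404     122,068.8428
P = 3,262.9782.
Convexity = Σ t(t+1)·PV / [P·(1+y)²] = 122,068.8428 / (3,262.9782 × 1.230990) = 30.39037.

30.39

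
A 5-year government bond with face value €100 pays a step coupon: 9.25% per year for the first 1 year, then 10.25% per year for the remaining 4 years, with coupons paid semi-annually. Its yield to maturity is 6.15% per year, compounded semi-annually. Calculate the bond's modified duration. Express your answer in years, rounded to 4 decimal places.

4.0232 years

Periodic yield y = 0.03075. First find Macaulay duration:
  t   CF        PV=CF/(1+0.03075)^t    t·PV
  1        4.625         4.4870         4.4870
  2        4.625         4.3532         8.7063
  3        5.125         4.6799        14.0396
  4        5.125         4.5403        18.1610
  5        5.125         4.4048        22.0240
  6        5.125         4.2734        25.6404
  7        5.125         4.1459        29.0214
  8        5.125         4.0222        32.1779
  9        5.125         3.9022        35.1201
  10     105.125        77.6556       776.5556
  Σ                    116.4645       965.9335
P = 116.4645; Macaulay duration = 965.9335 / 116.4645 = 8.29380 half-year periods = 4.14690 years.
Modified duration = D_Mac / (1 + y) = 4.14690 / 1.03075 = 4.02319 years.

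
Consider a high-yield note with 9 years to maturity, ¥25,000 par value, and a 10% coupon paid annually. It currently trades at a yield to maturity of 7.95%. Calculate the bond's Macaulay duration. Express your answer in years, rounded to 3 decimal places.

Periodic yield y = 0.0795. Discount each cash flow and weight by its year:
  t   CF        PV=CF/(1+0.0795)^t    t·PV
  1     2,500.00     2,315.8870     2,315.8870
  2     2,500.00     2,145.3330     4,290.6660
  3     2,500.00     1,987.3395     5,962.0186
  4     2,500.00     1,840.9815     7,363.9260
  5     2,500.00     1,705.4020     8,527.0101
  6     2,500.00     1,579.8073     9,478.8441
  7     2,500.00     1,463.4621    10,244.2348
  8     2,500.00     1,355.6851    10,845.4811
  9    27,500.00    13,814.2997   124,328.6973
  Σ                 28,208.1973   183,356.7649
Price P = Σ PV = 28,208.1973.
Macaulay duration = Σ(t·PV) / P = 183,356.7649 / 28,208.1973 = 6.50012 years.

6.500 years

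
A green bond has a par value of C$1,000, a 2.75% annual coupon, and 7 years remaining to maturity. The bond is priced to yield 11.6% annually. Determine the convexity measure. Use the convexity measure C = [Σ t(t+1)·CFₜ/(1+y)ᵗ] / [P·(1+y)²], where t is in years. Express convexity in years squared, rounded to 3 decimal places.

38.773

With y = 0.116:
  t   CF        PV=CF/(1+0.116)^t    t·PV        t(t+1)·PV
  1        27.50        24.6416        24.6416          49.2832
  2        27.50        22.0803        44.1605         132.4816
  3        27.50        19.7852        59.3556         237.4222
  4        27.50        17.7287        70.9146         354.5732
  5        27.50        15.8859        79.4295         476.5769
  6        27.50        14.2347        85.4080         597.8563
  7     1,027.50       476.5763     3,336.0343      26,688.2745
  Σ                    590.9326     3,699.9441      28,536.4678
P = 590.9326.
Convexity = Σ t(t+1)·PV / [P·(1+y)²] = 28,536.4678 / (590.9326 × 1.245456) = 38.77340.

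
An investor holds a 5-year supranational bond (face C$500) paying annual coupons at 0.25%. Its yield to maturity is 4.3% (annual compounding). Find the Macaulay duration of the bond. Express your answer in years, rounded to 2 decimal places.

Periodic yield y = 0.043. Discount each cash flow and weight by its year:
  t   CF        PV=CF/(1+0.043)^t    t·PV
  1         1.25         1.1985         1.1985
  2         1.25         1.1491         2.2981
  3         1.25         1.1017         3.3051
  4         1.25         1.0563         4.2251
  5       501.25       406.0999     2,030.4993
  Σ                    410.6053     2,041.5260
Price P = Σ PV = 410.6053.
Macaulay duration = Σ(t·PV) / P = 2,041.5260 / 410.6053 = 4.97199 years.

4.97 years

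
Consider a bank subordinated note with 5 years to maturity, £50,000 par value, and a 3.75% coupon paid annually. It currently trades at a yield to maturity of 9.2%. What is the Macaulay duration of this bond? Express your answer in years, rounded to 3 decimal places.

Periodic yield y = 0.092. Discount each cash flow and weight by its year:
  t   CF        PV=CF/(1+0.092)^t    t·PV
  1     1,875.00     1,717.0330     1,717.0330
  2     1,875.00     1,572.3745     3,144.7490
  3     1,875.00     1,439.9034     4,319.7102
  4     1,875.00     1,318.5929     5,274.3714
  5    51,875.00    33,407.5724   167,037.8618
  Σ                 39,455.4761   181,493.7255
Price P = Σ PV = 39,455.4761.
Macaulay duration = Σ(t·PV) / P = 181,493.7255 / 39,455.4761 = 4.59996 years.

4.600 years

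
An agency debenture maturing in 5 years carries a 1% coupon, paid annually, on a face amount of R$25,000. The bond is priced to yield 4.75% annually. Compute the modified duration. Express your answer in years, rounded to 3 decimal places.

Periodic yield y = 0.0475. First find Macaulay duration:
  t   CF        PV=CF/(1+0.0475)^t    t·PV
  1       250.00       238.6635       238.6635
  2       250.00       227.8410       455.6821
  3       250.00       217.5093       652.5280
  4       250.00       207.6461       830.5846
  5    25,250.00    20,021.2516   100,106.2582
  Σ                 20,912.9117   102,283.7164
P = 20,912.9117; Macaulay duration = 102,283.7164 / 20,912.9117 = 4.89094 years.
Modified duration = D_Mac / (1 + y) = 4.89094 / 1.0475 = 4.66915 years.

4.669 years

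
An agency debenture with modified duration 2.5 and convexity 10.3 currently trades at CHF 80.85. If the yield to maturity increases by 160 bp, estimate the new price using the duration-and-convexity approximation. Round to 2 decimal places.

CHF 77.72

Duration effect: -D_mod·Δy = -2.5 × (+0.016) = -0.040000
Convexity effect: ½·C·(Δy)² = 0.5 × 10.3 × (0.016)² = +0.0013184
ΔP/P ≈ -0.040000 + 0.0013184 = -0.0386816
New price ≈ 80.85 × (1 - 0.0386816) = 77.72259264.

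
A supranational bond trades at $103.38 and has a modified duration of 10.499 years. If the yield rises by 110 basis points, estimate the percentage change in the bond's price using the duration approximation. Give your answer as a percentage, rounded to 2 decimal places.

Duration approximation: ΔP/P ≈ -D_mod · Δy = -10.499 × (+0.011) = -0.115489.
As a percentage: -11.5489%.

-11.55%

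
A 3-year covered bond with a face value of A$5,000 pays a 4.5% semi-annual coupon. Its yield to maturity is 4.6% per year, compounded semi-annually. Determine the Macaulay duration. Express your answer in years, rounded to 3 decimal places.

Periodic yield y = 0.023. Discount each cash flow and weight by its period:
  t   CF        PV=CF/(1+0.023)^t    t·PV
  1       112.50       109.9707       109.9707
  2       112.50       107.4982       214.9964
  3       112.50       105.0813       315.2440
  4       112.50       102.7188       410.8752
  5       112.50       100.4094       502.0470
  6     5,112.50     4,460.4587    26,762.7520
  Σ                  4,986.1371    28,315.8853
Price P = Σ PV = 4,986.1371.
Macaulay duration = Σ(t·PV) / P = 28,315.8853 / 4,986.1371 = 5.67892 half-year periods.
In years: 5.67892 / 2 = 2.83946 years.

2.839 years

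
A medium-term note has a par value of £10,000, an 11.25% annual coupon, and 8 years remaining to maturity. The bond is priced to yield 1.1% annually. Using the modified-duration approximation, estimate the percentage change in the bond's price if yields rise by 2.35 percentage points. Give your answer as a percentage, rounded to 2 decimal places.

Periodic yield y = 0.011. Modified duration first:
  t   CF        PV=CF/(1+0.011)^t    t·PV
  1     1,125.00     1,112.7596     1,112.7596
  2     1,125.00     1,100.6525     2,201.3049
  3     1,125.00     1,088.6770     3,266.0311
  4     1,125.00     1,076.8319     4,307.3275
  5     1,125.00     1,065.1156     5,325.5780
  6     1,125.00     1,053.5268     6,321.1608
  7     1,125.00     1,042.0641     7,294.4487
  8    11,125.00    10,192.7360    81,541.8878
  Σ                 17,732.3635   111,370.4984
P = 17,732.3635; D_Mac = 6.28063 yrs; D_mod = 6.28063/(1+0.011) = 6.21230 yrs.
ΔP/P ≈ -D_mod · Δy = -6.21230 × (+0.0235) = -0.145989 = -14.5989%.

-14.60%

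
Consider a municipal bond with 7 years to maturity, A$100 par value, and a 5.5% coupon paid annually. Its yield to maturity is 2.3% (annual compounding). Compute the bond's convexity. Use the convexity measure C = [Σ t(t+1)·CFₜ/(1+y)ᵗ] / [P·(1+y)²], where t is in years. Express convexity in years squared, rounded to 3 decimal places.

44.351

With y = 0.023:
  t   CF        PV=CF/(1+0.023)^t    t·PV        t(t+1)·PV
  1         5.50         5.3763         5.3763          10.7527
  2         5.50         5.2555        10.5109          31.5328
  3         5.50         5.1373        15.4119          61.6477
  4         5.50         5.0218        20.0872         100.4362
  5         5.50         4.9089        24.5445         147.2671
  6         5.50         4.7985        28.7912         201.5386
  7       105.50        89.9752       629.8267       5,038.6136
  Σ                    120.4736       734.5489       5,591.7886
P = 120.4736.
Convexity = Σ t(t+1)·PV / [P·(1+y)²] = 5,591.7886 / (120.4736 × 1.046529) = 44.35142.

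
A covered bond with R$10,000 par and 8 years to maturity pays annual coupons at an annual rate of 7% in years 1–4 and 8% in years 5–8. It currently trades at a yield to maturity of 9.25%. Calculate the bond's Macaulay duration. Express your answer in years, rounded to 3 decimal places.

Periodic yield y = 0.0925. Discount each cash flow and weight by its year:
  t   CF        PV=CF/(1+0.0925)^t    t·PV
  1       700.00       640.7323       640.7323
  2       700.00       586.4826     1,172.9652
  3       700.00       536.8262     1,610.4786
  4       700.00       491.3741     1,965.4964
  5       800.00       514.0232     2,570.1162
  6       800.00       470.5018     2,823.0110
  7       800.00       430.6653     3,014.6570
  8    10,800.00     5,321.7221    42,573.7766
  Σ                  8,992.3276    56,371.2333
Price P = Σ PV = 8,992.3276.
Macaulay duration = Σ(t·PV) / P = 56,371.2333 / 8,992.3276 = 6.26881 years.

6.269 years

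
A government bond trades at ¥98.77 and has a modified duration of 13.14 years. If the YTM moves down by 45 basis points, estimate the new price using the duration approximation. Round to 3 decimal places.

Duration approximation: ΔP/P ≈ -D_mod · Δy = -13.14 × (-0.0045) = +0.059130.
New price ≈ 98.77 × (1 + 0.059130) = 104.6102701.

¥104.610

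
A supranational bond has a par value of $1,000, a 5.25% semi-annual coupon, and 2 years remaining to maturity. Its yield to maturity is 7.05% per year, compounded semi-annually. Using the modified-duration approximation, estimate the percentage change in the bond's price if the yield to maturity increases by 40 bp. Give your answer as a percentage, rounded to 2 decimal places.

-0.74%

Periodic yield y = 0.03525. Modified duration first:
  t   CF        PV=CF/(1+0.03525)^t    t·PV
  1        26.25        25.3562        25.3562
  2        26.25        24.4928        48.9856
  3        26.25        23.6588        70.9765
  4     1,026.25       893.4540     3,573.8161
  Σ                    966.9619     3,719.1345
P = 966.9619; D_Mac = 3.84621 half-year periods = 1.92310 yrs; D_mod = 1.92310/(1+0.03525) = 1.85762 yrs.
ΔP/P ≈ -D_mod · Δy = -1.85762 × (+0.004) = -0.007430 = -0.7430%.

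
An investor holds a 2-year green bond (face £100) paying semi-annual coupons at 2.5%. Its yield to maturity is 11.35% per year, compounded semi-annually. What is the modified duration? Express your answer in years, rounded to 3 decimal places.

1.854 years

Periodic yield y = 0.05675. First find Macaulay duration:
  t   CF        PV=CF/(1+0.05675)^t    t·PV
  1         1.25         1.1829         1.1829
  2         1.25         1.1193         2.2387
  3         1.25         1.0592         3.1777
  4       101.25        81.1906       324.7626
  Σ                     84.5521       331.3619
P = 84.5521; Macaulay duration = 331.3619 / 84.5521 = 3.91903 half-year periods = 1.95951 years.
Modified duration = D_Mac / (1 + y) = 1.95951 / 1.05675 = 1.85428 years.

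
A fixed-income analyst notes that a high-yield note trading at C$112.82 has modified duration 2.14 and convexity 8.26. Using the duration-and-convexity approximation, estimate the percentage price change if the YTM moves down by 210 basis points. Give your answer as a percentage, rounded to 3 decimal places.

+4.676%

Duration effect: -D_mod·Δy = -2.14 × (-0.021) = +0.044940
Convexity effect: ½·C·(Δy)² = 0.5 × 8.26 × (-0.021)² = +0.00182133
ΔP/P ≈ +0.044940 + 0.00182133 = +0.04676133
= +4.676133%.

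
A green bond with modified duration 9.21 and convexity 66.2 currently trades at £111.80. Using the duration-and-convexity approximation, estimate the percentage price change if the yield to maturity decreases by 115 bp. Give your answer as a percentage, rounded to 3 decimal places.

+11.029%

Duration effect: -D_mod·Δy = -9.21 × (-0.0115) = +0.105915
Convexity effect: ½·C·(Δy)² = 0.5 × 66.2 × (-0.0115)² = +0.004377475
ΔP/P ≈ +0.105915 + 0.004377475 = +0.110292475
= +11.0292475%.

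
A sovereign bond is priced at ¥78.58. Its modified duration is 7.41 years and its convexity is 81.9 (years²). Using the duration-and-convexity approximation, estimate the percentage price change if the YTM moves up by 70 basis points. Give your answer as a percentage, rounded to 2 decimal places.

Duration effect: -D_mod·Δy = -7.41 × (+0.007) = -0.051870
Convexity effect: ½·C·(Δy)² = 0.5 × 81.9 × (0.007)² = +0.00200655
ΔP/P ≈ -0.051870 + 0.00200655 = -0.04986345
= -4.986345%.

-4.99%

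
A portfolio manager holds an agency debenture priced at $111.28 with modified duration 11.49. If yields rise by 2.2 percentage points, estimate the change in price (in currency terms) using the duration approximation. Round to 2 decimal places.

-$28.13

Duration approximation: ΔP/P ≈ -D_mod · Δy = -11.49 × (+0.022) = -0.252780.
ΔP ≈ 111.28 × (-0.252780) = -28.1293584.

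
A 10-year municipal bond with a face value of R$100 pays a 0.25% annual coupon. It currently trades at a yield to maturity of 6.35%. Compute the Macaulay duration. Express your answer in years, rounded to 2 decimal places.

9.84 years

Periodic yield y = 0.0635. Discount each cash flow and weight by its year:
  t   CF        PV=CF/(1+0.0635)^t    t·PV
  1         0.25         0.2351         0.2351
  2         0.25         0.2210         0.4421
  3         0.25         0.2078         0.6235
  4         0.25         0.1954         0.7817
  5         0.25         0.1838         0.9188
  6         0.25         0.1728         1.0367
  7         0.25         0.1625         1.1373
  8         0.25         0.1528         1.2222
  9         0.25         0.1436         1.2928
  10      100.25        54.1638       541.6384
  Σ                     55.8387       549.3286
Price P = Σ PV = 55.8387.
Macaulay duration = Σ(t·PV) / P = 549.3286 / 55.8387 = 9.83778 years.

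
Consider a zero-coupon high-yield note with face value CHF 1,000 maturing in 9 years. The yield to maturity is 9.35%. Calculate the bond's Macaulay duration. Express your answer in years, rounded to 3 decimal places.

9.000 years

A zero-coupon bond has a single cash flow at maturity, so its Macaulay duration equals its maturity: 9 years.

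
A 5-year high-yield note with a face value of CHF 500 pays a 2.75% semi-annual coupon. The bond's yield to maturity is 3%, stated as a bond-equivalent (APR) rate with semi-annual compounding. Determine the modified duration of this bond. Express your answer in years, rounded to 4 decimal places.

Periodic yield y = 0.015. First find Macaulay duration:
  t   CF        PV=CF/(1+0.015)^t    t·PV
  1        6.875         6.7734         6.7734
  2        6.875         6.6733        13.3466
  3        6.875         6.5747        19.7240
  4        6.875         6.4775        25.9101
  5        6.875         6.3818        31.9089
  6        6.875         6.2875        37.7249
  7        6.875         6.1946        43.3619
  8        6.875         6.1030        48.8241
  9        6.875         6.0128        54.1154
  10     506.875       436.7576     4,367.5758
  Σ                    494.2361     4,649.2651
P = 494.2361; Macaulay duration = 4,649.2651 / 494.2361 = 9.40697 half-year periods = 4.70349 years.
Modified duration = D_Mac / (1 + y) = 4.70349 / 1.015 = 4.63398 years.

4.6340 years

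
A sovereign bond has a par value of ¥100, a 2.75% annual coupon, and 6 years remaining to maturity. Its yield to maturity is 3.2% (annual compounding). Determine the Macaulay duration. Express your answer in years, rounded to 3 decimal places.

5.607 years

Periodic yield y = 0.032. Discount each cash flow and weight by its year:
  t   CF        PV=CF/(1+0.032)^t    t·PV
  1         2.75         2.6647         2.6647
  2         2.75         2.5821         5.1642
  3         2.75         2.5020         7.5061
  4         2.75         2.4245         9.6978
  5         2.75         2.3493        11.7464
  6       102.75        85.0557       510.3345
  Σ                     97.5783       547.1137
Price P = Σ PV = 97.5783.
Macaulay duration = Σ(t·PV) / P = 547.1137 / 97.5783 = 5.60692 years.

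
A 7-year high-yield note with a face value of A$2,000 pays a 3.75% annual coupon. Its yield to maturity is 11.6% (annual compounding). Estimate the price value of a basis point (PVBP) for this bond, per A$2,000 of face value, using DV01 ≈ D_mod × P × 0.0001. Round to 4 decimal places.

Periodic yield y = 0.116.
  t   CF        PV=CF/(1+0.116)^t    t·PV
  1        75.00        67.2043        67.2043
  2        75.00        60.2189       120.4378
  3        75.00        53.9596       161.8788
  4        75.00        48.3509       193.4036
  5        75.00        43.3252       216.6259
  6        75.00        38.8218       232.9310
  7     2,075.00       962.4291     6,737.0036
  Σ                  1,274.3098     7,729.4849
P = 1,274.3098; D_Mac = 6.06562 yrs; D_mod = 5.43515 yrs.
DV01 ≈ 5.43515 × 1,274.3098 × 0.0001 = 0.692606.

A$0.6926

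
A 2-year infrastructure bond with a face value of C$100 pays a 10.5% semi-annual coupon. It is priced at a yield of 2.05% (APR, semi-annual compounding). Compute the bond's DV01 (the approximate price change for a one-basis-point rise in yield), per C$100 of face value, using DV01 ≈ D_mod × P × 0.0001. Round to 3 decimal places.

Periodic yield y = 0.01025.
  t   CF        PV=CF/(1+0.01025)^t    t·PV
  1         5.25         5.1967         5.1967
  2         5.25         5.1440        10.2880
  3         5.25         5.0918        15.2754
  4       105.25       101.0431       404.1724
  Σ                    116.4757       434.9326
P = 116.4757; D_Mac = 3.73411 half-year periods = 1.86705 yrs; D_mod = 1.84811 yrs.
DV01 ≈ 1.84811 × 116.4757 × 0.0001 = 0.021526.

C$0.022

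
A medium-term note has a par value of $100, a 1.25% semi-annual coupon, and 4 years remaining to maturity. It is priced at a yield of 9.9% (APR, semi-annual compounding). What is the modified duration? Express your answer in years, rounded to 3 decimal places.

3.711 years

Periodic yield y = 0.0495. First find Macaulay duration:
  t   CF        PV=CF/(1+0.0495)^t    t·PV
  1        0.625         0.5955         0.5955
  2        0.625         0.5674         1.1349
  3        0.625         0.5407         1.6220
  4        0.625         0.5152         2.0607
  5        0.625         0.4909         2.4544
  6        0.625         0.4677         2.8063
  7        0.625         0.4457         3.1196
  8      100.625        68.3670       546.9358
  Σ                     71.9900       560.7291
P = 71.9900; Macaulay duration = 560.7291 / 71.9900 = 7.78898 half-year periods = 3.89449 years.
Modified duration = D_Mac / (1 + y) = 3.89449 / 1.0495 = 3.71081 years.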